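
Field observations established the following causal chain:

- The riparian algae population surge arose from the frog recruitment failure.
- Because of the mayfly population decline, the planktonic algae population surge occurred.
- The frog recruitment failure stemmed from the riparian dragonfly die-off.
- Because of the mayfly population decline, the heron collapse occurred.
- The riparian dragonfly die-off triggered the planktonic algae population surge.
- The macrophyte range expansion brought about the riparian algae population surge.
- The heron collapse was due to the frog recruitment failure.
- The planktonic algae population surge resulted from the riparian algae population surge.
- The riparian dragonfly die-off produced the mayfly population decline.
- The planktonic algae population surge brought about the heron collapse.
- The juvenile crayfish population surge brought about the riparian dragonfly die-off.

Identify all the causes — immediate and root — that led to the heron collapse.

the frog recruitment failure, the juvenile crayfish population surge, the macrophyte range expansion, the mayfly population decline, the planktonic algae population surge, the riparian algae population surge, the riparian dragonfly die-off

Immediate causes of the heron collapse: the mayfly population decline, the frog recruitment failure, the planktonic algae population surge.
Further upstream: the juvenile crayfish population surge, the riparian dragonfly die-off, the riparian algae population surge, the macrophyte range expansion.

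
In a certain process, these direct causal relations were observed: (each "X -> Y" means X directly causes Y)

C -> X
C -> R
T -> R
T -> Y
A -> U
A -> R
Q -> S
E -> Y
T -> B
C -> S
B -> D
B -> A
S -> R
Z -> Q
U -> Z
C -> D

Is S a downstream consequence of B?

Yes

There is a causal chain: B → A → U → Z → Q → S.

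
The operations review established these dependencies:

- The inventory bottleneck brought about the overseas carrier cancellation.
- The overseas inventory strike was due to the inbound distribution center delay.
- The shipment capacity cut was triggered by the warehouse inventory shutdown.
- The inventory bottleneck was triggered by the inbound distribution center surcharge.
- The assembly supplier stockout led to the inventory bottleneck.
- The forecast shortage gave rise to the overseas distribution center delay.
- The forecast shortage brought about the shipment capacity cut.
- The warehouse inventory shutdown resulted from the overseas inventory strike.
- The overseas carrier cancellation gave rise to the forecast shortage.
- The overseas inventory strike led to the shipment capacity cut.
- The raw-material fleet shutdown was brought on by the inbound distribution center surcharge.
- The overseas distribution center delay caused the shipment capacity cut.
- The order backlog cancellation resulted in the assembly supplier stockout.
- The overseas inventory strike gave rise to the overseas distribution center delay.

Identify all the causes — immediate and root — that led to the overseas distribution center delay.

Immediate causes of the overseas distribution center delay: the overseas inventory strike, the forecast shortage.
Further upstream: the inbound distribution center delay, the order backlog cancellation, the assembly supplier stockout, the inbound distribution center surcharge, the inventory bottleneck, the overseas carrier cancellation.

the assembly supplier stockout, the forecast shortage, the inbound distribution center delay, the inbound distribution center surcharge, the inventory bottleneck, the order backlog cancellation, the overseas carrier cancellation, the overseas inventory strike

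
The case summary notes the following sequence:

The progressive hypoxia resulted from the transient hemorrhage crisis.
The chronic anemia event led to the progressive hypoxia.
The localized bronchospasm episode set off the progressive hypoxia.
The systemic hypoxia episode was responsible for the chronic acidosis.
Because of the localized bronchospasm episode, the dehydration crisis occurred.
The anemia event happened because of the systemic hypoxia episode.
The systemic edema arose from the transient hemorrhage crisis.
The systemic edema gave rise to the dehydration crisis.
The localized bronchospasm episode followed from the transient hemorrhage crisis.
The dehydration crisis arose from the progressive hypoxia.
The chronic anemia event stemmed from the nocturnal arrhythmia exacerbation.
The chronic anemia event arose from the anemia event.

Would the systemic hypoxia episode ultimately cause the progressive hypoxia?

Yes

There is a causal chain: the systemic hypoxia episode → the anemia event → the chronic anemia event → the progressive hypoxia.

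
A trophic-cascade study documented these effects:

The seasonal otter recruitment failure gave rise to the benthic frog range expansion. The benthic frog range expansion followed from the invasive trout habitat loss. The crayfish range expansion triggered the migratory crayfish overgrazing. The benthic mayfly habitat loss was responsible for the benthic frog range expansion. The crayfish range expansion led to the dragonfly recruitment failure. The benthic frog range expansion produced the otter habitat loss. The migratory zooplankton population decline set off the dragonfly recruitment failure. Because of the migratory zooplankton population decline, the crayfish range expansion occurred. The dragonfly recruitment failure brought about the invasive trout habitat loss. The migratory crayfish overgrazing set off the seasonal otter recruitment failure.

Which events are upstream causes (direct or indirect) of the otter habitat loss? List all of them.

Immediate cause of the otter habitat loss: the benthic frog range expansion.
Further upstream: the migratory zooplankton population decline, the crayfish range expansion, the benthic mayfly habitat loss, the dragonfly recruitment failure, the migratory crayfish overgrazing, the invasive trout habitat loss, the seasonal otter recruitment failure.

the benthic frog range expansion, the benthic mayfly habitat loss, the crayfish range expansion, the dragonfly recruitment failure, the invasive trout habitat loss, the migratory crayfish overgrazing, the migratory zooplankton population decline, the seasonal otter recruitment failure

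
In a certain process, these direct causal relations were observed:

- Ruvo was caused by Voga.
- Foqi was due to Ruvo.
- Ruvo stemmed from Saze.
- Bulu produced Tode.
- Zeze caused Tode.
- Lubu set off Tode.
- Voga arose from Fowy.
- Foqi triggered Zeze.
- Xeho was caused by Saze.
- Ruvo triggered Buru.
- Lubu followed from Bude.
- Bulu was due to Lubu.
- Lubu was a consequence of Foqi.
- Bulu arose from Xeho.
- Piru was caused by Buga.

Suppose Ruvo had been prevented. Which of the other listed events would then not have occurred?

Buru, Foqi, Zeze

Downstream of Ruvo: Foqi, Buru, Zeze, Lubu, Bulu, Tode.
Of those, still caused via another path: Lubu, Bulu, Tode.
The remainder have no surviving cause.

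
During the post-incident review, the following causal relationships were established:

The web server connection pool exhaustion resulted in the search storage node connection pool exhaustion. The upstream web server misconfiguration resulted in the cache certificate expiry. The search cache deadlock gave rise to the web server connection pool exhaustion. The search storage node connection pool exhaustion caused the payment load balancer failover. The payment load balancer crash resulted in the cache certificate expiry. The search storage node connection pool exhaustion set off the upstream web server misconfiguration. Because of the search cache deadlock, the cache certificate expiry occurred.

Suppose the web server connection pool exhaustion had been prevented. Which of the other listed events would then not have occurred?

the payment load balancer failover, the search storage node connection pool exhaustion, the upstream web server misconfiguration

Downstream of the web server connection pool exhaustion: the search storage node connection pool exhaustion, the upstream web server misconfiguration, the payment load balancer failover, the cache certificate expiry.
Of those, still caused via another path: the cache certificate expiry.
The remainder have no surviving cause.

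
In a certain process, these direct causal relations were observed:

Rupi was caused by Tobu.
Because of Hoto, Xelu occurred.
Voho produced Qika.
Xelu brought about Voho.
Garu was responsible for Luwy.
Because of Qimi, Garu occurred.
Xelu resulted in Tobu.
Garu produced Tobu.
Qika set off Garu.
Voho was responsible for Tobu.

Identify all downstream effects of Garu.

Direct effects: Tobu, Luwy.
2 steps out: Rupi.
Not reachable from it: Hoto, Xelu, Voho, Qika, Qimi.

Luwy, Rupi, Tobu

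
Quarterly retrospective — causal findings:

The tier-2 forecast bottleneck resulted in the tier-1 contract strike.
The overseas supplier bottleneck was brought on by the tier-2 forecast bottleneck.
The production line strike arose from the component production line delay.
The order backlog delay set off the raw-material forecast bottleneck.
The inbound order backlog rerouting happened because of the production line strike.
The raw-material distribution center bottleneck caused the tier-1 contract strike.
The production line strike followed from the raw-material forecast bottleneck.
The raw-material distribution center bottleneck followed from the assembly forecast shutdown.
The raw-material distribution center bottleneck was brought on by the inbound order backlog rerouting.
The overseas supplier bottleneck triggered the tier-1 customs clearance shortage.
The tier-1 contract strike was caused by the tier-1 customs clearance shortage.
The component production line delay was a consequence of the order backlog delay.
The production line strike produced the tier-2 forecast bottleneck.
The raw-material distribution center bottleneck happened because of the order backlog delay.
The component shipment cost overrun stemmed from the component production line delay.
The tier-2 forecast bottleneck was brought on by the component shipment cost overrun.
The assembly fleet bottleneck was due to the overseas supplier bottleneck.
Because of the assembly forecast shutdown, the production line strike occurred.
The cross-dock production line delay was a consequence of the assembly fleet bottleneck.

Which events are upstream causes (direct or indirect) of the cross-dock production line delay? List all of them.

Immediate cause of the cross-dock production line delay: the assembly fleet bottleneck.
Further upstream: the order backlog delay, the assembly forecast shutdown, the component production line delay, the component shipment cost overrun, the raw-material forecast bottleneck, the production line strike, the tier-2 forecast bottleneck, the overseas supplier bottleneck.

the assembly fleet bottleneck, the assembly forecast shutdown, the component production line delay, the component shipment cost overrun, the order backlog delay, the overseas supplier bottleneck, the production line strike, the raw-material forecast bottleneck, the tier-2 forecast bottleneck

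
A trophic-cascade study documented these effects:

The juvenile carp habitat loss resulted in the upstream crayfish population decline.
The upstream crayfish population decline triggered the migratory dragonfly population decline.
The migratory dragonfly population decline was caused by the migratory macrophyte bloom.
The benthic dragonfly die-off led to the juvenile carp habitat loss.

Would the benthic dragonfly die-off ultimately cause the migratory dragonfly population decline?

There is a causal chain: the benthic dragonfly die-off → the juvenile carp habitat loss → the upstream crayfish population decline → the migratory dragonfly population decline.

Yes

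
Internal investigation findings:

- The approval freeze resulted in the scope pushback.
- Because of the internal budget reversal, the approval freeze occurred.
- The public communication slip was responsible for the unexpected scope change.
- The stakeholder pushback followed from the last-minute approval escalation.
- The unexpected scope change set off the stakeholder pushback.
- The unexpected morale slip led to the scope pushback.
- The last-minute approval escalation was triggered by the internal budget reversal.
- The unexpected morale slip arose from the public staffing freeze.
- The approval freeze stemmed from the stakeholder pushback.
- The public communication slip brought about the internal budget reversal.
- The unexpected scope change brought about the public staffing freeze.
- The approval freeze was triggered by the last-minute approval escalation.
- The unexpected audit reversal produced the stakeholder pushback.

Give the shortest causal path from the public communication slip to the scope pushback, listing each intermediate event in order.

the public communication slip → the internal budget reversal → the approval freeze → the scope pushback

the public communication slip → the internal budget reversal
the internal budget reversal → the approval freeze
the approval freeze → the scope pushback
Length: 3 steps.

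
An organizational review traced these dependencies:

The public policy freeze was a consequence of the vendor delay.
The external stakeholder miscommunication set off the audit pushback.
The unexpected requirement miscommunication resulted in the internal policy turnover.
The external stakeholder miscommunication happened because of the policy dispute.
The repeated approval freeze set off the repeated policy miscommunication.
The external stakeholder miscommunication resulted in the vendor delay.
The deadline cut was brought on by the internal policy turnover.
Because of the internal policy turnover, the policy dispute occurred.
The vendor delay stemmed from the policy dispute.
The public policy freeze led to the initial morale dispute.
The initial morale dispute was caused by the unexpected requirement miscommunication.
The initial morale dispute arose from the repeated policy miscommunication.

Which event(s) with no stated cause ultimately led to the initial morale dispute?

the repeated approval freeze, the unexpected requirement miscommunication

Tracing upstream from the initial morale dispute: the initial morale dispute ← the unexpected requirement miscommunication.
A separate upstream branch: the initial morale dispute ← the repeated policy miscommunication ← the repeated approval freeze.
Each of those chain origins has no stated cause.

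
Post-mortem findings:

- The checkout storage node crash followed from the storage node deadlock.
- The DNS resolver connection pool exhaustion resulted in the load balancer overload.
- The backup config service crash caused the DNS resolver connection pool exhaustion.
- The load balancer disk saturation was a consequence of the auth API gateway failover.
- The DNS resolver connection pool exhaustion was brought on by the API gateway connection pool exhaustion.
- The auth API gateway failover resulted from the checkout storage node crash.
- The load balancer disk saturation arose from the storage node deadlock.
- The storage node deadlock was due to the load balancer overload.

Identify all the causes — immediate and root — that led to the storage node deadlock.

the API gateway connection pool exhaustion, the DNS resolver connection pool exhaustion, the backup config service crash, the load balancer overload

Immediate cause of the storage node deadlock: the load balancer overload.
Further upstream: the API gateway connection pool exhaustion, the DNS resolver connection pool exhaustion, the backup config service crash.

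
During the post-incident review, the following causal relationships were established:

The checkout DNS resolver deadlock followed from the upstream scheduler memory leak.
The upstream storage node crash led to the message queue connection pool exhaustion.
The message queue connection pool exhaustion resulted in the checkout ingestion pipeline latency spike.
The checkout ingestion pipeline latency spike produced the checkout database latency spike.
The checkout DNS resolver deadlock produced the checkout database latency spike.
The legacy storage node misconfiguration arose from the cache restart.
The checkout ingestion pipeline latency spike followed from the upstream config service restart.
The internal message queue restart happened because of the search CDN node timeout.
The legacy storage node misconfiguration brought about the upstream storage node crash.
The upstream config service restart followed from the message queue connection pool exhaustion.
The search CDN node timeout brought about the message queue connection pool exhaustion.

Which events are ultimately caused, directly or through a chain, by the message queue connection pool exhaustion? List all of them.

Direct effects: the upstream config service restart, the checkout ingestion pipeline latency spike.
2 steps out: the checkout database latency spike.
Not reachable from it: the search CDN node timeout, the internal message queue restart, the upstream scheduler memory leak, the cache restart, the checkout DNS resolver deadlock, the legacy storage node misconfiguration, the upstream storage node crash.

the checkout database latency spike, the checkout ingestion pipeline latency spike, the upstream config service restart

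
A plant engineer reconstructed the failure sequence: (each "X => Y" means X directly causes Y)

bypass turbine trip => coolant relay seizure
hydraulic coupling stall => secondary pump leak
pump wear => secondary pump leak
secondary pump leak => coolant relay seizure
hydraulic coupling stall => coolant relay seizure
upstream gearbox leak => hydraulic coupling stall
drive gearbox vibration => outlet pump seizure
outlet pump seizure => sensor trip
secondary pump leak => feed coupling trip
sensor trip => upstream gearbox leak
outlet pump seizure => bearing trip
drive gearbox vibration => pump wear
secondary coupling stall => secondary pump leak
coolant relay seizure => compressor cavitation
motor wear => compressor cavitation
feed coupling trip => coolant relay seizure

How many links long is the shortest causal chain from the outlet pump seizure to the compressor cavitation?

Shortest chain: the outlet pump seizure → the sensor trip → the upstream gearbox leak → the hydraulic coupling stall → the coolant relay seizure → the compressor cavitation.

5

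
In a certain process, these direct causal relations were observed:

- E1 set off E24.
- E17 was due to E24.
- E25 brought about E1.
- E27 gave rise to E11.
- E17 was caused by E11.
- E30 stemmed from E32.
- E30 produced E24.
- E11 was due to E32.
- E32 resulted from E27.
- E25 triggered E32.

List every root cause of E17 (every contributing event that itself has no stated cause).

Tracing upstream from E17: E17 ← E11 ← E32 ← E25.
A separate upstream branch: E17 ← E11 ← E27.
Each of those chain origins has no stated cause.

E25, E27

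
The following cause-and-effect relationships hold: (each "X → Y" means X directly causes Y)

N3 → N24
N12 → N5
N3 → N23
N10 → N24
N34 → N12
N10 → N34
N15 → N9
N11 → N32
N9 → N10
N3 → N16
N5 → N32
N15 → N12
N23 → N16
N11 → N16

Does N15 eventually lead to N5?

There is a causal chain: N15 → N12 → N5.

Yes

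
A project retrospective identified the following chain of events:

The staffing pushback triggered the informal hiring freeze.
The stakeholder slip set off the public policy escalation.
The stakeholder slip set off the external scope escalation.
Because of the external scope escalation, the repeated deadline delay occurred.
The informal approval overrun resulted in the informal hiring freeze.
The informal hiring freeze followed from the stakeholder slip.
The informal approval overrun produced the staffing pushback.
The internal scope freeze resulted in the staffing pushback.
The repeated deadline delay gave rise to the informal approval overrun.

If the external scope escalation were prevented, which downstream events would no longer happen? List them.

Downstream of the external scope escalation: the repeated deadline delay, the informal approval overrun, the staffing pushback, the informal hiring freeze.
Of those, still caused via another path: the staffing pushback, the informal hiring freeze.
The remainder have no surviving cause.

the informal approval overrun, the repeated deadline delay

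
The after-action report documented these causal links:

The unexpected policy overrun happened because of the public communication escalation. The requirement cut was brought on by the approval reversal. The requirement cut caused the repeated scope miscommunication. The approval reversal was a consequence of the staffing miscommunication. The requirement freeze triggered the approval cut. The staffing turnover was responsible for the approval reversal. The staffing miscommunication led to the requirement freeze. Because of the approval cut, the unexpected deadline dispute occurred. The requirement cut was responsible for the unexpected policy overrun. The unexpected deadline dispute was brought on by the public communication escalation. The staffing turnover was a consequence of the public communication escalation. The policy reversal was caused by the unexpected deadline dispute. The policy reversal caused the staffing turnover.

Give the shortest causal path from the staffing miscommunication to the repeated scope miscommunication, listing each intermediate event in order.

the staffing miscommunication → the approval reversal → the requirement cut → the repeated scope miscommunication

the staffing miscommunication → the approval reversal
the approval reversal → the requirement cut
the requirement cut → the repeated scope miscommunication
Length: 3 steps.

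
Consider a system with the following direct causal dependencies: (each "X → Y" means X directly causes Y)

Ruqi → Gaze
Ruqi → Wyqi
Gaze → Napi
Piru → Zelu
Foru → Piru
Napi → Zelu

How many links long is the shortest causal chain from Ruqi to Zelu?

Shortest chain: Ruqi → Gaze → Napi → Zelu.

3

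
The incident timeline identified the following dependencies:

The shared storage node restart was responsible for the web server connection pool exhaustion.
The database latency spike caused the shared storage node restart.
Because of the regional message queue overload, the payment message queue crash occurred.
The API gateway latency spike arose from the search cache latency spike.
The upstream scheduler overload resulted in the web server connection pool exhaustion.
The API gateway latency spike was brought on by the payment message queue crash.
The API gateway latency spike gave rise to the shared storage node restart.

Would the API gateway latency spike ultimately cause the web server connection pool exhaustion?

Yes

There is a causal chain: the API gateway latency spike → the shared storage node restart → the web server connection pool exhaustion.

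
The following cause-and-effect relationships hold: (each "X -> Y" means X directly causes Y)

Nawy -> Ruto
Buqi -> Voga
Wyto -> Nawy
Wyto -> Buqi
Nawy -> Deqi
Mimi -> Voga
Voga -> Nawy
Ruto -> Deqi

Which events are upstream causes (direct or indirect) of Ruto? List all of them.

Buqi, Mimi, Nawy, Voga, Wyto

Immediate cause of Ruto: Nawy.
Further upstream: Wyto, Buqi, Voga, Mimi.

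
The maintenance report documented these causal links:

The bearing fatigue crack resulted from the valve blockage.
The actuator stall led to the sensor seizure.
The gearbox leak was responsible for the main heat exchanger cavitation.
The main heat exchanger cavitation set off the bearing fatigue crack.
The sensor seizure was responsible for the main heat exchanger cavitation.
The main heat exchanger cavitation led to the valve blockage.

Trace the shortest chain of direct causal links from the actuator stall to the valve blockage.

the actuator stall → the sensor seizure → the main heat exchanger cavitation → the valve blockage

the actuator stall → the sensor seizure
the sensor seizure → the main heat exchanger cavitation
the main heat exchanger cavitation → the valve blockage
Length: 3 steps.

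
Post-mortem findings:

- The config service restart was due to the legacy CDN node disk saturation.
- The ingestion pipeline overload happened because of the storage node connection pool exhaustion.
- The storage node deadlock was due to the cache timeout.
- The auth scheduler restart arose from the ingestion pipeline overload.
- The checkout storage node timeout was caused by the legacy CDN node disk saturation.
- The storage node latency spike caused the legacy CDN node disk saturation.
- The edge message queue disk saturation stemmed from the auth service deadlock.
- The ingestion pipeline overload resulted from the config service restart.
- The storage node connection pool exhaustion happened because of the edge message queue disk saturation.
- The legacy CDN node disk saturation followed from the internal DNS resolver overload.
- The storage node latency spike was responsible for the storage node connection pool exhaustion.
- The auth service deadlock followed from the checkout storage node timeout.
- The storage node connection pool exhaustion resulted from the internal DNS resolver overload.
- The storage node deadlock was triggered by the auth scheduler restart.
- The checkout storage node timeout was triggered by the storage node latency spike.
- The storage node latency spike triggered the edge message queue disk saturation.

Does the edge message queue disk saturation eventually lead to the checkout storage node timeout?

No

The edge message queue disk saturation leads to the storage node connection pool exhaustion, the ingestion pipeline overload, the auth scheduler restart, the storage node deadlock; the checkout storage node timeout is not among them.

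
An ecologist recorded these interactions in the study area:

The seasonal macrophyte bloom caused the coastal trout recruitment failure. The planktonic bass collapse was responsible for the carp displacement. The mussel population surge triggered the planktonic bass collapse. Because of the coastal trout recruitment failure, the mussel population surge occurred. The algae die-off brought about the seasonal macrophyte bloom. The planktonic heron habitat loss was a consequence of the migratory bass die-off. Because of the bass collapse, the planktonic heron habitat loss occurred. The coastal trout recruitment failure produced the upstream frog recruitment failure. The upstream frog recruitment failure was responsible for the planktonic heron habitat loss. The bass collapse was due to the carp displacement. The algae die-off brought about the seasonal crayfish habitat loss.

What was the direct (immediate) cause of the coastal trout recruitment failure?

the seasonal macrophyte bloom

Upstream contributors include the algae die-off, but only the seasonal macrophyte bloom feeds directly into the coastal trout recruitment failure.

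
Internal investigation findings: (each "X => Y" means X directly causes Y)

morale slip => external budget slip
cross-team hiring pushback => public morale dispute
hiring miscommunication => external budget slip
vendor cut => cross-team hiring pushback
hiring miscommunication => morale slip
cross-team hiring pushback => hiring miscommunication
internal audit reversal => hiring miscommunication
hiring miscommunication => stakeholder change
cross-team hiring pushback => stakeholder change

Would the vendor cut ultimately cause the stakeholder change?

Yes

There is a causal chain: the vendor cut → the cross-team hiring pushback → the stakeholder change.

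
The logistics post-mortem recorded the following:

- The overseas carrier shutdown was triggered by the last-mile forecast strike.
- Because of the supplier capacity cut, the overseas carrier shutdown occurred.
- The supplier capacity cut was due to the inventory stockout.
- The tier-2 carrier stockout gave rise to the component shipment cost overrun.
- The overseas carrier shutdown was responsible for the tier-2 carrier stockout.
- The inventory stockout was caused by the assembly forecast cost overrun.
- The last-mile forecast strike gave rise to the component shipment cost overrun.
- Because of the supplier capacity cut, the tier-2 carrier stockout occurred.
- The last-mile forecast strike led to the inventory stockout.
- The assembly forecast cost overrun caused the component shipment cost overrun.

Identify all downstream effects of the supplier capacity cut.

Direct effects: the overseas carrier shutdown, the tier-2 carrier stockout.
2 steps out: the component shipment cost overrun.
Not reachable from it: the last-mile forecast strike, the assembly forecast cost overrun, the inventory stockout.

the component shipment cost overrun, the overseas carrier shutdown, the tier-2 carrier stockout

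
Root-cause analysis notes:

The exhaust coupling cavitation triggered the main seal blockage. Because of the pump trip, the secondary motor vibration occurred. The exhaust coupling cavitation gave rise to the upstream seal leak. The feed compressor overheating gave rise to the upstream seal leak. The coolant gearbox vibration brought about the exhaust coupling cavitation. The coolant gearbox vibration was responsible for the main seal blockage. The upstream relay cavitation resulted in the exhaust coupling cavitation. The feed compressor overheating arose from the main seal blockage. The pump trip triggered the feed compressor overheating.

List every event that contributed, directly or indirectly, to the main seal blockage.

the coolant gearbox vibration, the exhaust coupling cavitation, the upstream relay cavitation

Immediate causes of the main seal blockage: the coolant gearbox vibration, the exhaust coupling cavitation.
Further upstream: the upstream relay cavitation.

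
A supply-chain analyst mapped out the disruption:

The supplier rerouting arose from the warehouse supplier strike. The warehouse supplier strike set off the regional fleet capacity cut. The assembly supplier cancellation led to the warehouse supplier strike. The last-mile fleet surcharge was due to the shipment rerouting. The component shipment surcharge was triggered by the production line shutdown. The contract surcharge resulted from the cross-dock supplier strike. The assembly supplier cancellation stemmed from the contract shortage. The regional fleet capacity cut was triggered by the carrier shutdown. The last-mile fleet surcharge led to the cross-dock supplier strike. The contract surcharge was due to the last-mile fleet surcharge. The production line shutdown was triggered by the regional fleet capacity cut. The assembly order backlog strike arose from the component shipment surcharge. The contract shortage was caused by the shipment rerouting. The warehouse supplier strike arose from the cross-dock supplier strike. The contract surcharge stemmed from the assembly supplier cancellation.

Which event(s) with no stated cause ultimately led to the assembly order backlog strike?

the carrier shutdown, the shipment rerouting

Tracing upstream from the assembly order backlog strike: the assembly order backlog strike ← the component shipment surcharge ← the production line shutdown ← the regional fleet capacity cut ← the warehouse supplier strike ← the assembly supplier cancellation ← the contract shortage ← the shipment rerouting.
A separate upstream branch: the assembly order backlog strike ← the component shipment surcharge ← the production line shutdown ← the regional fleet capacity cut ← the carrier shutdown.
Each of those chain origins has no stated cause.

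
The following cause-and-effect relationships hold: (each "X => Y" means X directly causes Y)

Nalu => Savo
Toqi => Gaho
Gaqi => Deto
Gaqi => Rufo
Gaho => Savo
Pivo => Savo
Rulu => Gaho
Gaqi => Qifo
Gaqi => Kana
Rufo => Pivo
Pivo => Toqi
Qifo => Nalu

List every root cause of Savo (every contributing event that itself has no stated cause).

Tracing upstream from Savo: Savo ← Pivo ← Rufo ← Gaqi.
A separate upstream branch: Savo ← Gaho ← Rulu.
Each of those chain origins has no stated cause.

Gaqi, Rulu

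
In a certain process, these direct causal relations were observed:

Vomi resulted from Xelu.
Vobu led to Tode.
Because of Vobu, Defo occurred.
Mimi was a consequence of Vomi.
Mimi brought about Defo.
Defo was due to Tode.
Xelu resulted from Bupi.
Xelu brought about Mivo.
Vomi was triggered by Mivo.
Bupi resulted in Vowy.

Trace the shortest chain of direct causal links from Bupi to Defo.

Bupi → Xelu → Vomi → Mimi → Defo

Bupi → Xelu
Xelu → Vomi
Vomi → Mimi
Mimi → Defo
Length: 4 steps.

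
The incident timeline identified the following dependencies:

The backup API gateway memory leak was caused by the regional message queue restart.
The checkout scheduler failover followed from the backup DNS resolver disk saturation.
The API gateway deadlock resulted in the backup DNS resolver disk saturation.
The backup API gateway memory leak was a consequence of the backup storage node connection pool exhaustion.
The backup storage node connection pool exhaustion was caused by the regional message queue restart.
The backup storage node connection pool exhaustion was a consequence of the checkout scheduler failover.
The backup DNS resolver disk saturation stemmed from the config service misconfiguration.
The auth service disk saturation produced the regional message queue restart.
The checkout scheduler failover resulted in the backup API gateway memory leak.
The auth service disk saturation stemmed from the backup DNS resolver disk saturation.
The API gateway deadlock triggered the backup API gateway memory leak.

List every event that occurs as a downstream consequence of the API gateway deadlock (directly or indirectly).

the auth service disk saturation, the backup API gateway memory leak, the backup DNS resolver disk saturation, the backup storage node connection pool exhaustion, the checkout scheduler failover, the regional message queue restart

Direct effects: the backup DNS resolver disk saturation, the backup API gateway memory leak.
2 steps out: the auth service disk saturation, the checkout scheduler failover.
3 steps out: the regional message queue restart, the backup storage node connection pool exhaustion.
Not reachable from it: the config service misconfiguration.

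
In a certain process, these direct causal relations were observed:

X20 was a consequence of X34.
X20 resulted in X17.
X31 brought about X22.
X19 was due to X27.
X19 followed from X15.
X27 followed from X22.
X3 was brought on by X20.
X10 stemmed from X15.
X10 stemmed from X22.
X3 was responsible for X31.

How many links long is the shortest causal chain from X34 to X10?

Shortest chain: X34 → X20 → X3 → X31 → X22 → X10.

5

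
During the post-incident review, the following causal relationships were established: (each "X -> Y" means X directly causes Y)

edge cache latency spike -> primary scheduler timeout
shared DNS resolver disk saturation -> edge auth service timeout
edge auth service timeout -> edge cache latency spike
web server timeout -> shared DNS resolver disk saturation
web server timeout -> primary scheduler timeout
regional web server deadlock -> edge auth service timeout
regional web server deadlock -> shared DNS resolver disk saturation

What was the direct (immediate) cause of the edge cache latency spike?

the edge auth service timeout

Upstream contributors include the regional web server deadlock, the web server timeout, the shared DNS resolver disk saturation, but only the edge auth service timeout feeds directly into the edge cache latency spike.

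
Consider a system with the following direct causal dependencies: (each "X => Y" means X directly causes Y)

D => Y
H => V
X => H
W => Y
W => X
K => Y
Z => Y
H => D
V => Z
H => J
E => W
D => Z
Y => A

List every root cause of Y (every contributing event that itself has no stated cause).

Tracing upstream from Y: Y ← W ← E.
A separate upstream branch: Y ← K.
Each of those chain origins has no stated cause.

E, K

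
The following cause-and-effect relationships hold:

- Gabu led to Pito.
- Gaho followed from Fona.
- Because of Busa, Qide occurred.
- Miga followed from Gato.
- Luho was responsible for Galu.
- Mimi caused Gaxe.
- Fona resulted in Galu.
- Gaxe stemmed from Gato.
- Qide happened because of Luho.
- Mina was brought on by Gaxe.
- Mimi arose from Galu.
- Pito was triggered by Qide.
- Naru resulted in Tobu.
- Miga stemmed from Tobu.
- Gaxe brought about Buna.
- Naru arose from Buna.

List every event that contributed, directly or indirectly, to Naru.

Buna, Fona, Galu, Gato, Gaxe, Luho, Mimi

Immediate cause of Naru: Buna.
Further upstream: Fona, Gato, Luho, Galu, Mimi, Gaxe.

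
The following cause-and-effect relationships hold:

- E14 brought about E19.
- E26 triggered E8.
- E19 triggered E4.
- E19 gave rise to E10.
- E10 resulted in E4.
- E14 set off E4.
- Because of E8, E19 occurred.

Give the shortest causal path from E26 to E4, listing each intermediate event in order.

E26 → E8 → E19 → E4

E26 → E8
E8 → E19
E19 → E4
Length: 3 steps.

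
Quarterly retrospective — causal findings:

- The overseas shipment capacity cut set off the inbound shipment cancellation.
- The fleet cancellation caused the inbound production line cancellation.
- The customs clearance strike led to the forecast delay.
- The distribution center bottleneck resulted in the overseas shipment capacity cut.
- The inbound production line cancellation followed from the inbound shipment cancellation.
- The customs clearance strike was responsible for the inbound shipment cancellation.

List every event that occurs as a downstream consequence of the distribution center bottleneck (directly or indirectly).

Direct effects: the overseas shipment capacity cut.
2 steps out: the inbound shipment cancellation.
3 steps out: the inbound production line cancellation.
Not reachable from it: the customs clearance strike, the forecast delay, the fleet cancellation.

the inbound production line cancellation, the inbound shipment cancellation, the overseas shipment capacity cut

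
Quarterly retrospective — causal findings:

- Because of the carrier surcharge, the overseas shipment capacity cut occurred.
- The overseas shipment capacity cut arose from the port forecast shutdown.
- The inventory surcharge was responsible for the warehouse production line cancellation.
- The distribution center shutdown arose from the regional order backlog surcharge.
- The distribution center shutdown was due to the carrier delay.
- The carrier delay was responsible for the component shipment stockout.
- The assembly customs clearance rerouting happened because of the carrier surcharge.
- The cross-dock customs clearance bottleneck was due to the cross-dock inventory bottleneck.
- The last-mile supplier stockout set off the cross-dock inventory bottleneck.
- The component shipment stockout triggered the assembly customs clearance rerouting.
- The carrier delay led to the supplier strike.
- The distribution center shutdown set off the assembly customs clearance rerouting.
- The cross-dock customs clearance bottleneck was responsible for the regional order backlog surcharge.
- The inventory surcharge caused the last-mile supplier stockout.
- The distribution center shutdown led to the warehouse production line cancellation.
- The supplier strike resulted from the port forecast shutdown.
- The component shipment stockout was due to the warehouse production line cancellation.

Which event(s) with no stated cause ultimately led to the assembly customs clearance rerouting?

Tracing upstream from the assembly customs clearance rerouting: the assembly customs clearance rerouting ← the component shipment stockout ← the warehouse production line cancellation ← the inventory surcharge.
A separate upstream branch: the assembly customs clearance rerouting ← the distribution center shutdown ← the carrier delay.
A separate upstream branch: the assembly customs clearance rerouting ← the carrier surcharge.
Each of those chain origins has no stated cause.

the carrier delay, the carrier surcharge, the inventory surcharge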